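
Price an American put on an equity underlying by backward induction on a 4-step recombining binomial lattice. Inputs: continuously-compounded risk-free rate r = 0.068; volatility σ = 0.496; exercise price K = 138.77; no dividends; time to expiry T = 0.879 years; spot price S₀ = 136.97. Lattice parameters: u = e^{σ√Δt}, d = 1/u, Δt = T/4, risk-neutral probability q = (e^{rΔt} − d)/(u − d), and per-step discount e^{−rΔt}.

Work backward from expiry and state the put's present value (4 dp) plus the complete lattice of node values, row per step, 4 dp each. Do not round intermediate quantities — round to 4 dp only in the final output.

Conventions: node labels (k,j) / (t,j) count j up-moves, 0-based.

Δt=0.21975, u=1.26177, d=0.79254, q=0.47422, disc=e^(-rΔt)=0.98517
k=4 terminal: V=max(K-S,0) → 84.7307 52.7365 1.8000 0.0000 0.0000
k=3: j=0 S=68.1850 intr=70.5850 cont=68.5268 V=70.5850[EX]; j=1 S=108.5542 intr=30.2158 cont=28.1576 V=30.2158[EX]; j=2 S=172.8241 intr=0.0000 cont=0.9324 V=0.9324[hold]; j=3 S=275.1452 intr=0.0000 cont=0.0000 V=0.0000[hold]
k=2: j=0 S=86.0335 intr=52.7365 cont=50.6782 V=52.7365[EX]; j=1 S=136.9700 intr=1.8000 cont=16.0869 V=16.0869[hold]; j=2 S=218.0636 intr=0.0000 cont=0.4830 V=0.4830[hold]
k=1: j=0 S=108.5542 intr=30.2158 cont=34.8322 V=34.8322[hold]; j=1 S=172.8241 intr=0.0000 cont=8.5584 V=8.5584[hold]
k=0: j=0 S=136.9700 intr=1.8000 cont=22.0409 V=22.0409[hold]

price = 22.0409
tree:
22.0409
34.8322 8.5584
52.7365 16.0869 0.4830
70.5850 30.2158 0.9324 0.0000
84.7307 52.7365 1.8000 0.0000 0.0000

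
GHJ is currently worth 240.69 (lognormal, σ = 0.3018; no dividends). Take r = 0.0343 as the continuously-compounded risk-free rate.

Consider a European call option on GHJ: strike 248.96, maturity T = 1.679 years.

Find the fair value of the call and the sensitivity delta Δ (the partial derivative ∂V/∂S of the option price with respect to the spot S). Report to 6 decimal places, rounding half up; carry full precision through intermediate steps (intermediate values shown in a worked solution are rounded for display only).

price = 39.772114
Δ = 0.601183

σ√T = 0.3018·√1.679 = 0.391061
d₁ = (ln(S/K) + (r+σ²/2)T) / (σ√T) = (ln(240.69/248.96) + (0.0343+0.3018²/2)·1.679) / 0.391061 = (-0.033782 + 0.134054) / 0.391061 = 0.256409
d₂ = d₁ − σ√T = 0.256409 − 0.391061 = -0.134652
e^{−rT} = 0.944037
N(d₁) = 0.601183,  N(d₂) = 0.446444
Call price V = S·N(d₁) − K·e^{−rT}·N(d₂) = 144.698625 − 104.926512 = 39.772114
Δ = N(d₁) = 0.601183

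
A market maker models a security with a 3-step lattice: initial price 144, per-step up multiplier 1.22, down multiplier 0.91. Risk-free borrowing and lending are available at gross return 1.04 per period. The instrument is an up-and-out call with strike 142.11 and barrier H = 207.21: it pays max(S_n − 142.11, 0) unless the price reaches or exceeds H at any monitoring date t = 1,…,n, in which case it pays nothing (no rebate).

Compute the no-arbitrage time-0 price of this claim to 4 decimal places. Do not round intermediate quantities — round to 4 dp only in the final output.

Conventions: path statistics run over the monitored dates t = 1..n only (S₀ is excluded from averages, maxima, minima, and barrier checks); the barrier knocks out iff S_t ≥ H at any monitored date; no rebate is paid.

No-arbitrage gives p* = (R−d)/(u−d) = 0.4194: enumerate every path, weight its payoff by its p*-probability, and discount by R^3.
Enumerate all 2^3 = 8 price paths (U = up ×1.22, D = down ×0.91); each path with k up-moves has probability p*^k·(1−p*)^(3−k).
DDD: M=131.0400, payoff=0.0000, prob=0.195764
UDD: M=175.6800, payoff=3.3706, prob=0.141385
DUD: M=159.8688, payoff=3.3706, prob=0.141385
UUD: M=214.3296, payoff=0.0000, prob=0.102111
DDU: M=145.4806, payoff=3.3706, prob=0.141385
UDU: M=195.0399, payoff=52.9299, prob=0.102111
DUU: M=195.0399, payoff=52.9299, prob=0.102111
UUU: M=261.4821, payoff=0.0000, prob=0.073747
Price = Σ prob·payoff / R^3 = 12.239157 / 1.124864 = 10.8806

price = 10.8806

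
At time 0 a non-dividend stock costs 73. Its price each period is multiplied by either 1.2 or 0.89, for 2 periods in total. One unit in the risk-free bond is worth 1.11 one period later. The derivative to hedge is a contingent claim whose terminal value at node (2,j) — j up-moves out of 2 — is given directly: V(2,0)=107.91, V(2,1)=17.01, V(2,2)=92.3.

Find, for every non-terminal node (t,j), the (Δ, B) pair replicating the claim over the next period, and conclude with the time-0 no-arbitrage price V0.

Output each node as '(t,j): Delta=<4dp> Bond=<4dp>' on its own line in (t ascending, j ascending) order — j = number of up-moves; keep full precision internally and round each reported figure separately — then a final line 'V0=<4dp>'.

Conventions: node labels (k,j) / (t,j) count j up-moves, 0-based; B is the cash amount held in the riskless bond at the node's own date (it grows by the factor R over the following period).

No-arbitrage ⇒ martingale measure with p* = (R−d)/(u−d) = 0.7097.
Terminal payoffs: V(2,0)=107.9100, V(2,1)=17.0100, V(2,2)=92.3000
(1,0): S=64.9700. Δ = (V_up−V_dn)/(S_up−S_dn) = (17.0100−107.9100)/(77.9640−57.8233) = -4.5132. V = [p*·17.0100 + (1−p*)·107.9100]/1.11 = 39.0994. B = V − Δ·S = 332.3252.
(1,1): S=87.6000. Δ = (V_up−V_dn)/(S_up−S_dn) = (92.3000−17.0100)/(105.1200−77.9640) = 2.7725. V = [p*·92.3000 + (1−p*)·17.0100]/1.11 = 63.4609. B = V − Δ·S = -179.4101.
(0,0): S=73.0000. Δ = (V_up−V_dn)/(S_up−S_dn) = (63.4609−39.0994)/(87.6000−64.9700) = 1.0765. V = [p*·63.4609 + (1−p*)·39.0994]/1.11 = 50.8002. B = V − Δ·S = -27.7854.
Check: Δ(0,0)·S0 + B(0,0) = 50.8002 = V0.

(0,0): Delta=1.0765 Bond=-27.7854
(1,0): Delta=-4.5132 Bond=332.3252
(1,1): Delta=2.7725 Bond=-179.4101
V0=50.8002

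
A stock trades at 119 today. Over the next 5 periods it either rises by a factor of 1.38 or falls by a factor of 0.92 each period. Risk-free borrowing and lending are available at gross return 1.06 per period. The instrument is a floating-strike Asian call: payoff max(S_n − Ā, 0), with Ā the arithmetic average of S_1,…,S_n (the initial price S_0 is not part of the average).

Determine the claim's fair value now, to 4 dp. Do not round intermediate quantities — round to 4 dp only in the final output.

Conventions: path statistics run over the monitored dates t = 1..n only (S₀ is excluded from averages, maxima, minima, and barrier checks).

price = 16.8480

Under the martingale measure an up-move has probability p* = 0.3043; value the claim as the probability-weighted average of per-path payoffs, discounted 5 periods at R = 1.06.
Enumerate all 2^5 = 32 price paths (U = up ×1.38, D = down ×0.92); each path with k up-moves has probability p*^k·(1−p*)^(5−k).
DDDDD: Ā=93.3094, payoff=0.0000, prob=0.162915
UDDDD: Ā=139.9641, payoff=0.0000, prob=0.071275
DUDDD: Ā=129.0161, payoff=0.0000, prob=0.071275
UUDDD: Ā=193.5241, payoff=0.0000, prob=0.031183
DDUDD: Ā=118.9439, payoff=0.0000, prob=0.071275
UDUDD: Ā=178.4159, payoff=0.0000, prob=0.031183
DUUDD: Ā=167.4679, payoff=9.0012, prob=0.031183
UUUDD: Ā=251.2018, payoff=13.5018, prob=0.013643
DDDUD: Ā=109.6775, payoff=7.9685, prob=0.071275
UDDUD: Ā=164.5163, payoff=11.9528, prob=0.031183
DUDUD: Ā=153.5683, payoff=22.9008, prob=0.031183
UUDUD: Ā=230.3525, payoff=34.3512, prob=0.013643
DDUUD: Ā=143.4961, payoff=32.9729, prob=0.031183
UDUUD: Ā=215.2442, payoff=49.4594, prob=0.013643
DUUUD: Ā=204.2962, payoff=60.4074, prob=0.013643
UUUUD: Ā=306.4443, payoff=90.6111, prob=0.005969
DDDDU: Ā=101.1525, payoff=16.4936, prob=0.071275
UDDDU: Ā=151.7287, payoff=24.7404, prob=0.031183
DUDDU: Ā=140.7807, payoff=35.6884, prob=0.031183
UUDDU: Ā=211.1710, payoff=53.5326, prob=0.013643
DDUDU: Ā=130.7085, payoff=45.7606, prob=0.031183
UDUDU: Ā=196.0628, payoff=68.6408, prob=0.013643
DUUDU: Ā=185.1148, payoff=79.5888, prob=0.013643
UUUDU: Ā=277.6722, payoff=119.3832, prob=0.005969
DDDUU: Ā=121.4421, payoff=55.0269, prob=0.031183
UDDUU: Ā=182.1632, payoff=82.5404, prob=0.013643
DUDUU: Ā=171.2152, payoff=93.4884, prob=0.013643
UUDUU: Ā=256.8228, payoff=140.2326, prob=0.005969
DDUUU: Ā=161.1430, payoff=103.5606, prob=0.013643
UDUUU: Ā=241.7146, payoff=155.3409, prob=0.005969
DUUUU: Ā=230.7666, payoff=166.2889, prob=0.005969
UUUUU: Ā=346.1499, payoff=249.4333, prob=0.002611
Price = Σ prob·payoff / R^5 = 22.546386 / 1.338226 = 16.8480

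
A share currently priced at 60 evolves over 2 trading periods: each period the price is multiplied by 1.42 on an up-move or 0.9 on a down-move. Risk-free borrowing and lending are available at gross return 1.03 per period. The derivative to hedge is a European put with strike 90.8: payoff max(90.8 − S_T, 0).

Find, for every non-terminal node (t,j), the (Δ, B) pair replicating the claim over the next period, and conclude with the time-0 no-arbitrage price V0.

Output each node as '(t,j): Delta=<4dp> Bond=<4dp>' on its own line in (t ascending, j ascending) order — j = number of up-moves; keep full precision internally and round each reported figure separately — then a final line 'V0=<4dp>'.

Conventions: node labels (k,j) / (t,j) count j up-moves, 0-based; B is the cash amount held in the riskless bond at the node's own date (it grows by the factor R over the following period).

Since d<R<u, set p* = (R−d)/(u−d) = 0.2500; price each node as the discounted p*-expectation of its children.
At maturity the claim pays: V(2,0)=42.2000, V(2,1)=14.1200, V(2,2)=0.0000
Node (1,0) S=54.0000: V=(p*·14.1200+(1−p*)·42.2000)/1.03=34.1553; Δ=(14.1200−42.2000)/(76.6800−48.6000)=-1.0000; B=V−Δ·S=88.1553
Node (1,1) S=85.2000: V=(p*·0.0000+(1−p*)·14.1200)/1.03=10.2816; Δ=(0.0000−14.1200)/(120.9840−76.6800)=-0.3187; B=V−Δ·S=37.4354
Node (0,0) S=60.0000: V=(p*·10.2816+(1−p*)·34.1553)/1.03=27.3659; Δ=(10.2816−34.1553)/(85.2000−54.0000)=-0.7652; B=V−Δ·S=73.2770
Verification: the root portfolio costs Δ(0,0)·S0 + B(0,0) = 27.3659, matching V0.

(0,0): Delta=-0.7652 Bond=73.2770
(1,0): Delta=-1.0000 Bond=88.1553
(1,1): Delta=-0.3187 Bond=37.4354
V0=27.3659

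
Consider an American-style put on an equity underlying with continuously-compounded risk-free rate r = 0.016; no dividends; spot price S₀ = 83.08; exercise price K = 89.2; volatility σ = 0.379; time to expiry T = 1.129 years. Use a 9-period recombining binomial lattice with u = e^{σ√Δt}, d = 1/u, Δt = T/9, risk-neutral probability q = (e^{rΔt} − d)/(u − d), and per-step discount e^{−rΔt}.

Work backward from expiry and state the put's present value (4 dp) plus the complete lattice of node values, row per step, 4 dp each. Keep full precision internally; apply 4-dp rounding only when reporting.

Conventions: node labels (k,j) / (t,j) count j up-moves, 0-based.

Δt=0.12544  u=1.14366  d=0.87438  q=0.47395  discount=0.99799
step 9 (expiry): payoffs max(K−S,0) = 64.3790 56.7351 46.7371 33.6602 16.5561 0.0000 0.0000 0.0000 0.0000 0.0000
k=8: (k=8,j=0): S=28.3869, K−S=60.8131, hold=60.6343 ⇒ V=60.8131 exercise | (k=8,j=1): S=37.1289, K−S=52.0711, hold=51.8922 ⇒ V=52.0711 exercise | (k=8,j=2): S=48.5632, K−S=40.6368, hold=40.4580 ⇒ V=40.6368 exercise | (k=8,j=3): S=63.5187, K−S=25.6813, hold=25.5024 ⇒ V=25.6813 exercise | (k=8,j=4): S=83.0800, K−S=6.1200, hold=8.6918 ⇒ V=8.6918 continue | (k=8,j=5): S=108.6654, K−S=0.0000, hold=0.0000 ⇒ V=0.0000 continue | (k=8,j=6): S=142.1301, K−S=0.0000, hold=0.0000 ⇒ V=0.0000 continue | (k=8,j=7): S=185.9007, K−S=0.0000, hold=0.0000 ⇒ V=0.0000 continue | (k=8,j=8): S=243.1508, K−S=0.0000, hold=0.0000 ⇒ V=0.0000 continue
k=7: (k=7,j=0): S=32.4649, K−S=56.7351, hold=56.5562 ⇒ V=56.7351 exercise | (k=7,j=1): S=42.4629, K−S=46.7371, hold=46.5583 ⇒ V=46.7371 exercise | (k=7,j=2): S=55.5398, K−S=33.6602, hold=33.4814 ⇒ V=33.6602 exercise | (k=7,j=3): S=72.6439, K−S=16.5561, hold=17.5937 ⇒ V=17.5937 continue | (k=7,j=4): S=95.0154, K−S=0.0000, hold=4.5631 ⇒ V=4.5631 continue | (k=7,j=5): S=124.2764, K−S=0.0000, hold=0.0000 ⇒ V=0.0000 continue | (k=7,j=6): S=162.5487, K−S=0.0000, hold=0.0000 ⇒ V=0.0000 continue | (k=7,j=7): S=212.6074, K−S=0.0000, hold=0.0000 ⇒ V=0.0000 continue
k=6: (k=6,j=0): S=37.1289, K−S=52.0711, hold=51.8922 ⇒ V=52.0711 exercise | (k=6,j=1): S=48.5632, K−S=40.6368, hold=40.4580 ⇒ V=40.6368 exercise | (k=6,j=2): S=63.5187, K−S=25.6813, hold=25.9932 ⇒ V=25.9932 continue | (k=6,j=3): S=83.0800, K−S=6.1200, hold=11.3950 ⇒ V=11.3950 continue | (k=6,j=4): S=108.6654, K−S=0.0000, hold=2.3956 ⇒ V=2.3956 continue | (k=6,j=5): S=142.1301, K−S=0.0000, hold=0.0000 ⇒ V=0.0000 continue | (k=6,j=6): S=185.9007, K−S=0.0000, hold=0.0000 ⇒ V=0.0000 continue
k=5: (k=5,j=0): S=42.4629, K−S=46.7371, hold=46.5583 ⇒ V=46.7371 exercise | (k=5,j=1): S=55.5398, K−S=33.6602, hold=33.6289 ⇒ V=33.6602 exercise | (k=5,j=2): S=72.6439, K−S=16.5561, hold=19.0361 ⇒ V=19.0361 continue | (k=5,j=3): S=95.0154, K−S=0.0000, hold=7.1154 ⇒ V=7.1154 continue | (k=5,j=4): S=124.2764, K−S=0.0000, hold=1.2577 ⇒ V=1.2577 continue | (k=5,j=5): S=162.5487, K−S=0.0000, hold=0.0000 ⇒ V=0.0000 continue
k=4: (k=4,j=0): S=48.5632, K−S=40.6368, hold=40.4580 ⇒ V=40.6368 exercise | (k=4,j=1): S=63.5187, K−S=25.6813, hold=26.6755 ⇒ V=26.6755 continue | (k=4,j=2): S=83.0800, K−S=6.1200, hold=13.3594 ⇒ V=13.3594 continue | (k=4,j=3): S=108.6654, K−S=0.0000, hold=4.3304 ⇒ V=4.3304 continue | (k=4,j=4): S=142.1301, K−S=0.0000, hold=0.6603 ⇒ V=0.6603 continue
k=3: (k=3,j=0): S=55.5398, K−S=33.6602, hold=33.9516 ⇒ V=33.9516 continue | (k=3,j=1): S=72.6439, K−S=16.5561, hold=20.3235 ⇒ V=20.3235 continue | (k=3,j=2): S=95.0154, K−S=0.0000, hold=9.0619 ⇒ V=9.0619 continue | (k=3,j=3): S=124.2764, K−S=0.0000, hold=2.5857 ⇒ V=2.5857 continue
k=2: (k=2,j=0): S=63.5187, K−S=25.6813, hold=27.4374 ⇒ V=27.4374 continue | (k=2,j=1): S=83.0800, K−S=6.1200, hold=14.9560 ⇒ V=14.9560 continue | (k=2,j=2): S=108.6654, K−S=0.0000, hold=5.9805 ⇒ V=5.9805 continue
k=1: (k=1,j=0): S=72.6439, K−S=16.5561, hold=21.4786 ⇒ V=21.4786 continue | (k=1,j=1): S=95.0154, K−S=0.0000, hold=10.6805 ⇒ V=10.6805 continue
k=0: (k=0,j=0): S=83.0800, K−S=6.1200, hold=16.3280 ⇒ V=16.3280 continue

price = 16.3280
tree:
16.3280
21.4786 10.6805
27.4374 14.9560 5.9805
33.9516 20.3235 9.0619 2.5857
40.6368 26.6755 13.3594 4.3304 0.6603
46.7371 33.6602 19.0361 7.1154 1.2577 0.0000
52.0711 40.6368 25.9932 11.3950 2.3956 0.0000 0.0000
56.7351 46.7371 33.6602 17.5937 4.5631 0.0000 0.0000 0.0000
60.8131 52.0711 40.6368 25.6813 8.6918 0.0000 0.0000 0.0000 0.0000
64.3790 56.7351 46.7371 33.6602 16.5561 0.0000 0.0000 0.0000 0.0000 0.0000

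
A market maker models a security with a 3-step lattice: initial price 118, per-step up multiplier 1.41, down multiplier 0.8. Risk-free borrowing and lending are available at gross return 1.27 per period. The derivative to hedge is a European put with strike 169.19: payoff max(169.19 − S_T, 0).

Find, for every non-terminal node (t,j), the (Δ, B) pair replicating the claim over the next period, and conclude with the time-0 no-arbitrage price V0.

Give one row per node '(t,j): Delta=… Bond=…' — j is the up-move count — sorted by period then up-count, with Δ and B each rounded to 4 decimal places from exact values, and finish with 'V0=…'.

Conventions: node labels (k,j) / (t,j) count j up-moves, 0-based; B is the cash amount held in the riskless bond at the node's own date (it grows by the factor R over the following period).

(0,0): Delta=-0.2119 Bond=29.3766
(1,0): Delta=-0.8052 Bond=93.3161
(1,1): Delta=-0.1117 Bond=20.6250
(2,0): Delta=-1.0000 Bond=133.2205
(2,1): Delta=-0.7723 Bond=114.1301
(2,2): Delta=0.0000 Bond=0.0000
V0=4.3692

Since d<R<u, set p* = (R−d)/(u−d) = 0.7705; price each node as the discounted p*-expectation of its children.
Payoffs at expiry: V(3,0)=108.7740, V(3,1)=62.7068, V(3,2)=0.0000, V(3,3)=0.0000
(2,0): S=75.5200. Δ = (V_up−V_dn)/(S_up−S_dn) = (62.7068−108.7740)/(106.4832−60.4160) = -1.0000. V = [p*·62.7068 + (1−p*)·108.7740]/1.27 = 57.7005. B = V − Δ·S = 133.2205.
(2,1): S=133.1040. Δ = (V_up−V_dn)/(S_up−S_dn) = (0.0000−62.7068)/(187.6766−106.4832) = -0.7723. V = [p*·0.0000 + (1−p*)·62.7068]/1.27 = 11.3321. B = V − Δ·S = 114.1301.
(2,2): S=234.5958. Δ = (V_up−V_dn)/(S_up−S_dn) = (0.0000−0.0000)/(330.7801−187.6766) = 0.0000. V = [p*·0.0000 + (1−p*)·0.0000]/1.27 = 0.0000. B = V − Δ·S = 0.0000.
(1,0): S=94.4000. Δ = (V_up−V_dn)/(S_up−S_dn) = (11.3321−57.7005)/(133.1040−75.5200) = -0.8052. V = [p*·11.3321 + (1−p*)·57.7005]/1.27 = 17.3024. B = V − Δ·S = 93.3161.
(1,1): S=166.3800. Δ = (V_up−V_dn)/(S_up−S_dn) = (0.0000−11.3321)/(234.5958−133.1040) = -0.1117. V = [p*·0.0000 + (1−p*)·11.3321]/1.27 = 2.0479. B = V − Δ·S = 20.6250.
(0,0): S=118.0000. Δ = (V_up−V_dn)/(S_up−S_dn) = (2.0479−17.3024)/(166.3800−94.4000) = -0.2119. V = [p*·2.0479 + (1−p*)·17.3024]/1.27 = 4.3692. B = V − Δ·S = 29.3766.
As a check, the time-0 holding Δ(0,0)·S0 + B(0,0) comes to 4.3692 — exactly V0.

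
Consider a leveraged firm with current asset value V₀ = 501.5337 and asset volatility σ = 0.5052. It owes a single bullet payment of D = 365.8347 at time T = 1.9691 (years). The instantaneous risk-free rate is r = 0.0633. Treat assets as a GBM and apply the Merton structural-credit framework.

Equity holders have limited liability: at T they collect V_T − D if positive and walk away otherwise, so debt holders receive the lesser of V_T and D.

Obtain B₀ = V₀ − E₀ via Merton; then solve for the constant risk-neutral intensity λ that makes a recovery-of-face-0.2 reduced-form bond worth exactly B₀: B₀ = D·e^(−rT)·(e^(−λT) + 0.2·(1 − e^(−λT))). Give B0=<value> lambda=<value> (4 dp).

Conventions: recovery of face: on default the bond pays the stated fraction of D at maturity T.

B0=278.0067 lambda=0.0971

Apply the equity-as-call identities (strike 365.8347, horizon 1.9691 years):
d₁ = [ln(V₀/D) + (r + σ²/2)T] / (σ√T)
   = [ln(501.5337/365.8347) + (0.0633 + 0.5·0.5052²)·1.9691] / (0.5052·√1.9691)
   = [0.315489 + 0.375928] / 0.708920 = 0.975310
d₂ = d₁ − σ√T = 0.975310 − 0.708920 = 0.266390
N(d₁) = 0.835297,  N(d₂) = 0.605031,  e^(−rT) = 0.882811
E₀ = V₀·N(d₁) − D·e^(−rT)·N(d₂)
   = 501.5337·0.835297 − 365.8347·0.882811·0.605031 = 223.527019
B₀ = V₀ − E₀ = 501.5337 − 223.527019 = 278.006681
e^(−λT) = (B₀·e^(rT)/D − 0.2)/(1 − 0.2) = (278.0067·1.132745/365.8347 − 0.2)/0.8 = 0.82600080
λ = −ln(0.82600080)/1.9691 = 0.097080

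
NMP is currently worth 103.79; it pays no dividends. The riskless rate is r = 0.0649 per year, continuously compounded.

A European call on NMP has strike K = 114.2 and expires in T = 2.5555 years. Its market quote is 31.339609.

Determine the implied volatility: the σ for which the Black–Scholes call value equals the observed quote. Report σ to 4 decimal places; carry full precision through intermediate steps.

sigma = 0.4420

At σ = 0.4420 the Black–Scholes value reproduces the quote:
σ√T = 0.442·√2.5555 = 0.706578
d₁ = (ln(S/K) + (r+σ²/2)T) / (σ√T) = (ln(103.79/114.2) + (0.0649+0.442²/2)·2.5555) / 0.706578 = (-0.095582 + 0.415478) / 0.706578 = 0.452741
d₂ = d₁ − σ√T = 0.452741 − 0.706578 = -0.253838
e^{−rT} = 0.847172
N(d₁) = 0.674632,  N(d₂) = 0.399811
V = S·N(d₁) − K·e^{−rT}·N(d₂) = 70.020080 − 38.680470 = 31.339609 (matching the quote); vega is positive throughout, so no other σ reproduces this price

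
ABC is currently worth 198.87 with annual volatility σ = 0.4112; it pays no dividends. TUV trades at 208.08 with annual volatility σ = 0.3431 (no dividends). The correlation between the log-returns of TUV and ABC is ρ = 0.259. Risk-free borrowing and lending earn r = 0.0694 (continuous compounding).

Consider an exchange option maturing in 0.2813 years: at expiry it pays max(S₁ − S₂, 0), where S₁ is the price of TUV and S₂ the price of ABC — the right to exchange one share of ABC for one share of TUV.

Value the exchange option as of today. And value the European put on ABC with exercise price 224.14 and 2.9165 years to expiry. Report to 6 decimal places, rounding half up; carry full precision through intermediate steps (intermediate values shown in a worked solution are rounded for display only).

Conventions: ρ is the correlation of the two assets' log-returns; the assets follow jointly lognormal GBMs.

σ_eff = √(σ₁² + σ₂² − 2ρσ₁σ₂) = √(0.3431² + 0.4112² − 2·0.259·0.3431·0.4112) = 0.462301
d₁ = (ln(S₁/S₂) + (q₂ − q₁ + σ_eff²/2)T) / (σ_eff√T) = (ln(208.08/198.87) + (0.0 − 0.0 + 0.106861)·0.2813) / 0.245194 = 0.307232
d₂ = d₁ − σ_eff√T = 0.307232 − 0.245194 = 0.062038
N(d₁) = 0.620666,  N(d₂) = 0.524734
V = S₁·e^{−q₁T}·N(d₁) − S₂·e^{−q₂T}·N(d₂) = 129.148271 − 104.353764 = 24.794506
[vanilla: ABC put K=224.14]
σ√T = 0.4112·√2.9165 = 0.702238
d₁ = (ln(S/K) + (r+σ²/2)T) / (σ√T) = (ln(198.87/224.14) + (0.0694+0.4112²/2)·2.9165) / 0.702238 = (-0.119620 + 0.448974) / 0.702238 = 0.469007
d₂ = d₁ − σ√T = 0.469007 − 0.702238 = -0.233231
e^{−rT} = 0.816764
N(−d₁) = 0.319532,  N(−d₂) = 0.592209
price = K·e^{−rT}·N(−d₂) − S·N(−d₁) = 108.415358 − 63.545385 = 44.869973

exchange price = 24.794506
price(ABC put K=224.14) = 44.869973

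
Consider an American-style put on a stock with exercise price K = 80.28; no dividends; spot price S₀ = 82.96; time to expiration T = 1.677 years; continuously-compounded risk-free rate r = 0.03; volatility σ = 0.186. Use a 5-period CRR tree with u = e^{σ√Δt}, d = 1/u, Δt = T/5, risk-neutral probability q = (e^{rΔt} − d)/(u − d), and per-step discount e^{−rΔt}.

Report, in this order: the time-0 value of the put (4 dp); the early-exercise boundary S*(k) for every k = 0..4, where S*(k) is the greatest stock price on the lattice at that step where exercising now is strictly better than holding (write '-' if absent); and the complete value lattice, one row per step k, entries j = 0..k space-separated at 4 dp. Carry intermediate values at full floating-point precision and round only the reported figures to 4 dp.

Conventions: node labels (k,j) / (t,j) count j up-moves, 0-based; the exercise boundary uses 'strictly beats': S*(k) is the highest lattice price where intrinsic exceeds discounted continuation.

price = 5.3806
boundary = - - - 60.0513 66.8813
tree:
5.3806
8.7241 2.3983
13.6207 4.3730 0.6217
20.2287 7.7846 1.3082 0.0000
26.3611 13.3987 2.7526 0.0000 0.0000
31.8674 20.2287 5.7919 0.0000 0.0000 0.0000

params: Δt=0.33540 u=1.11374 d=0.89788 q=0.51995 e^(-rΔt)=0.98999
t_5 payoffs: 31.8674 20.2287 5.7919 0.0000 0.0000 0.0000
t_4: node(4,0) S=53.9189 payoff=26.3611 vs cont=25.5574 → 26.3611 [stop]  node(4,1) S=66.8813 payoff=13.3987 vs cont=12.5950 → 13.3987 [stop]  node(4,2) S=82.9600 payoff=0.0000 vs cont=2.7526 → 2.7526 [wait]  node(4,3) S=102.9041 payoff=0.0000 vs cont=0.0000 → 0.0000 [wait]  node(4,4) S=127.6429 payoff=0.0000 vs cont=0.0000 → 0.0000 [wait]  ⇒ S*(4)=66.8813
t_3: node(3,0) S=60.0513 payoff=20.2287 vs cont=19.4249 → 20.2287 [stop]  node(3,1) S=74.4881 payoff=5.7919 vs cont=7.7846 → 7.7846 [wait]  node(3,2) S=92.3955 payoff=0.0000 vs cont=1.3082 → 1.3082 [wait]  node(3,3) S=114.6079 payoff=0.0000 vs cont=0.0000 → 0.0000 [wait]  ⇒ S*(3)=60.0513
t_2: node(2,0) S=66.8813 payoff=13.3987 vs cont=13.6207 → 13.6207 [wait]  node(2,1) S=82.9600 payoff=0.0000 vs cont=4.3730 → 4.3730 [wait]  node(2,2) S=102.9041 payoff=0.0000 vs cont=0.6217 → 0.6217 [wait]  ⇒ S*(2)=-
t_1: node(1,0) S=74.4881 payoff=5.7919 vs cont=8.7241 → 8.7241 [wait]  node(1,1) S=92.3955 payoff=0.0000 vs cont=2.3983 → 2.3983 [wait]  ⇒ S*(1)=-
t_0: node(0,0) S=82.9600 payoff=0.0000 vs cont=5.3806 → 5.3806 [wait]  ⇒ S*(0)=-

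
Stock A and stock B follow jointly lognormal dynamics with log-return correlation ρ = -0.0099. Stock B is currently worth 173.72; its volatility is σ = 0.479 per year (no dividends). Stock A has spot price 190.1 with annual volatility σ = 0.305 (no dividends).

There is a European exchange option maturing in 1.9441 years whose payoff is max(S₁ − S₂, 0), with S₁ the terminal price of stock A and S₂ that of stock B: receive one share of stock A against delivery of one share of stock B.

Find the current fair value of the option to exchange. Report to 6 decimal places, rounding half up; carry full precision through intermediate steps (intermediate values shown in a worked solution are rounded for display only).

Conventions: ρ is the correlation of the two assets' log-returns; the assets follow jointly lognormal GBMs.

σ_eff = √(σ₁² + σ₂² − 2ρσ₁σ₂) = √(0.305² + 0.479² − 2·-0.0099·0.305·0.479) = 0.570402
d₁ = (ln(S₁/S₂) + (q₂ − q₁ + σ_eff²/2)T) / (σ_eff√T) = (ln(190.1/173.72) + (0.0 − 0.0 + 0.162679)·1.9441) / 0.795317 = 0.510954
d₂ = d₁ − σ_eff√T = 0.510954 − 0.795317 = -0.284364
N(d₁) = 0.695308,  N(d₂) = 0.388066
V = S₁·e^{−q₁T}·N(d₁) − S₂·e^{−q₂T}·N(d₂) = 132.178098 − 67.414792 = 64.763305
Key observation: no risk-free rate is needed — with the second asset as numeraire the exchange option is a call on the ratio S₁/S₂, and r cancels out of the value.

exchange price = 64.763305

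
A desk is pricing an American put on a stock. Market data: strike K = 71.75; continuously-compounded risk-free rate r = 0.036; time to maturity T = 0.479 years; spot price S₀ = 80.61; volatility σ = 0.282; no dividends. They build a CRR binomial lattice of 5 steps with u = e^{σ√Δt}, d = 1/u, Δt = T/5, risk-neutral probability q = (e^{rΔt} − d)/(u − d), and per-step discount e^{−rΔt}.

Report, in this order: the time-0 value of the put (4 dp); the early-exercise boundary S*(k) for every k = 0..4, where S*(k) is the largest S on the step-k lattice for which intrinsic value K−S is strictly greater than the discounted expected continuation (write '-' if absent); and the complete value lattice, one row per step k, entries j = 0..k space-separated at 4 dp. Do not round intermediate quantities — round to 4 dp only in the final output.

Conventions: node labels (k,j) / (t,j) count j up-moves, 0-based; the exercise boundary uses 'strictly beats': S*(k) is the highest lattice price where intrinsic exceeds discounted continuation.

price = 2.1410
boundary = - - - - 56.8541
tree:
2.1410
3.6759 0.6084
6.1410 1.2161 0.0000
9.8635 2.4307 0.0000 0.0000
14.8959 4.8583 0.0000 0.0000 0.0000
19.6479 9.7104 0.0000 0.0000 0.0000 0.0000

Δt=0.09580  u=1.09121  d=0.91642  q=0.49796  discount=0.99656
step 5 (expiry): payoffs max(K−S,0) = 19.6479 9.7104 0.0000 0.0000 0.0000 0.0000
step 4: (k=4,j=0): S=56.8541, K−S=14.8959, hold=14.6488 ⇒ V=14.8959 exercise | (k=4,j=1): S=67.6979, K−S=4.0521, hold=4.8583 ⇒ V=4.8583 continue | (k=4,j=2): S=80.6100, K−S=0.0000, hold=0.0000 ⇒ V=0.0000 continue | (k=4,j=3): S=95.9848, K−S=0.0000, hold=0.0000 ⇒ V=0.0000 continue | (k=4,j=4): S=114.2920, K−S=0.0000, hold=0.0000 ⇒ V=0.0000 continue  boundary S*=56.8541
step 3: (k=3,j=0): S=62.0396, K−S=9.7104, hold=9.8635 ⇒ V=9.8635 continue | (k=3,j=1): S=73.8724, K−S=0.0000, hold=2.4307 ⇒ V=2.4307 continue | (k=3,j=2): S=87.9621, K−S=0.0000, hold=0.0000 ⇒ V=0.0000 continue | (k=3,j=3): S=104.7392, K−S=0.0000, hold=0.0000 ⇒ V=0.0000 continue  boundary S*=-
step 2: (k=2,j=0): S=67.6979, K−S=4.0521, hold=6.1410 ⇒ V=6.1410 continue | (k=2,j=1): S=80.6100, K−S=0.0000, hold=1.2161 ⇒ V=1.2161 continue | (k=2,j=2): S=95.9848, K−S=0.0000, hold=0.0000 ⇒ V=0.0000 continue  boundary S*=-
step 1: (k=1,j=0): S=73.8724, K−S=0.0000, hold=3.6759 ⇒ V=3.6759 continue | (k=1,j=1): S=87.9621, K−S=0.0000, hold=0.6084 ⇒ V=0.6084 continue  boundary S*=-
step 0: (k=0,j=0): S=80.6100, K−S=0.0000, hold=2.1410 ⇒ V=2.1410 continue  boundary S*=-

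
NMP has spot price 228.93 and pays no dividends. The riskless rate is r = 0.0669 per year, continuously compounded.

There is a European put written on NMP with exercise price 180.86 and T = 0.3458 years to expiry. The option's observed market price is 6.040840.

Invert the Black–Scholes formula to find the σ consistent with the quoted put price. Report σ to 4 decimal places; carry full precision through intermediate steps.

At σ = 0.4976 the Black–Scholes value reproduces the quote:
σ√T = 0.4976·√0.3458 = 0.292612
d₁ = (ln(S/K) + (r+σ²/2)T) / (σ√T) = (ln(228.93/180.86) + (0.0669+0.4976²/2)·0.3458) / 0.292612 = (0.235693 + 0.065945) / 0.292612 = 1.030845
d₂ = d₁ − σ√T = 1.030845 − 0.292612 = 0.738232
e^{−rT} = 0.977132
N(−d₁) = 0.151307,  N(−d₂) = 0.230187
V = K·e^{−rT}·N(−d₂) − S·N(−d₁) = 40.679504 − 34.638663 = 6.040840 (equal to the quote); since ∂V/∂σ > 0 for all σ, the implied volatility is unique

sigma = 0.4976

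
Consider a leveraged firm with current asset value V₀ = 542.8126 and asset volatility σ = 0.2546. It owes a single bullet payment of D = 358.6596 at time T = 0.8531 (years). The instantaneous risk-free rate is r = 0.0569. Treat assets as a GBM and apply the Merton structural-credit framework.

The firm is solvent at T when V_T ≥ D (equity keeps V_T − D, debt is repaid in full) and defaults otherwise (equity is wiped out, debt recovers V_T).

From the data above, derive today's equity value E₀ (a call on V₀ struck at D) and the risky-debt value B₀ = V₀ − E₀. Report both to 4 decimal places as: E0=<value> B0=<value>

Equity is a call on the firm's assets struck at D = 358.6596:
d₁ = [ln(V₀/D) + (r + σ²/2)T] / (σ√T)
   = [ln(542.8126/358.6596) + (0.0569 + 0.5·0.2546²)·0.8531] / (0.2546·√0.8531)
   = [0.414390 + 0.076191] / 0.235157 = 2.086184
d₂ = d₁ − σ√T = 2.086184 − 0.235157 = 1.851027
N(d₁) = 0.981519,  N(d₂) = 0.967917,  e^(−rT) = 0.952618
E₀ = V₀·N(d₁) − D·e^(−rT)·N(d₂)
   = 542.8126·0.981519 − 358.6596·0.952618·0.967917 = 202.076939
B₀ = V₀ − E₀ = 542.8126 − 202.076939 = 340.735661

E0=202.0769 B0=340.7357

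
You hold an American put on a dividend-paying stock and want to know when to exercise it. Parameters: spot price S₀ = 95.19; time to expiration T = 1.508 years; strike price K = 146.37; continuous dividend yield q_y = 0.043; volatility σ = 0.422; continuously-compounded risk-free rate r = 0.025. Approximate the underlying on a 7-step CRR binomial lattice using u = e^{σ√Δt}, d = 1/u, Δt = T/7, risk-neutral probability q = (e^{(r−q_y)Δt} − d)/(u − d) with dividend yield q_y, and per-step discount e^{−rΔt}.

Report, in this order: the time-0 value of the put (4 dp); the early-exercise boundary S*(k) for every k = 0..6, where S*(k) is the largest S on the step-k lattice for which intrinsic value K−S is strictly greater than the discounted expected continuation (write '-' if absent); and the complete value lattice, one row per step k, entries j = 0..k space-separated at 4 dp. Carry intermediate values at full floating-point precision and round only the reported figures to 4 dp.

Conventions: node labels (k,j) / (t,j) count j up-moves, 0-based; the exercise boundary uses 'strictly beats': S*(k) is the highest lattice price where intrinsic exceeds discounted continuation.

params: Δt=0.21543 u=1.21637 d=0.82212 q=0.44137 e^(-rΔt)=0.99463
t_7 payoffs: 122.2076 110.6206 93.4770 68.1123 30.5841 0.0000 0.0000 0.0000
t_6: node(6,0) S=29.3903 payoff=116.9797 vs cont=116.4645 → 116.9797 [stop]  node(6,1) S=43.4844 payoff=102.8856 vs cont=102.5004 → 102.8856 [stop]  node(6,2) S=64.3372 payoff=82.0328 vs cont=81.8398 → 82.0328 [stop]  node(6,3) S=95.1900 payoff=51.1800 vs cont=51.2715 → 51.2715 [wait]  node(6,4) S=140.8382 payoff=5.5318 vs cont=16.9933 → 16.9933 [wait]  node(6,5) S=208.3768 payoff=0.0000 vs cont=0.0000 → 0.0000 [wait]  node(6,6) S=308.3035 payoff=0.0000 vs cont=0.0000 → 0.0000 [wait]  ⇒ S*(6)=64.3372
t_5: node(5,0) S=35.7494 payoff=110.6206 vs cont=110.1640 → 110.6206 [stop]  node(5,1) S=52.8930 payoff=93.4770 vs cont=93.1786 → 93.4770 [stop]  node(5,2) S=78.2577 payoff=68.1123 vs cont=68.0879 → 68.1123 [stop]  node(5,3) S=115.7859 payoff=30.5841 vs cont=35.9480 → 35.9480 [wait]  node(5,4) S=171.3108 payoff=0.0000 vs cont=9.4420 → 9.4420 [wait]  node(5,5) S=253.4626 payoff=0.0000 vs cont=0.0000 → 0.0000 [wait]  ⇒ S*(5)=78.2577
t_4: node(4,0) S=43.4844 payoff=102.8856 vs cont=102.5004 → 102.8856 [stop]  node(4,1) S=64.3372 payoff=82.0328 vs cont=81.8398 → 82.0328 [stop]  node(4,2) S=95.1900 payoff=51.1800 vs cont=53.6263 → 53.6263 [wait]  node(4,3) S=140.8382 payoff=5.5318 vs cont=24.1187 → 24.1187 [wait]  node(4,4) S=208.3768 payoff=0.0000 vs cont=5.2462 → 5.2462 [wait]  ⇒ S*(4)=64.3372
t_3: node(3,0) S=52.8930 payoff=93.4770 vs cont=93.1786 → 93.4770 [stop]  node(3,1) S=78.2577 payoff=68.1123 vs cont=69.1217 → 69.1217 [wait]  node(3,2) S=115.7859 payoff=30.5841 vs cont=40.3844 → 40.3844 [wait]  node(3,3) S=171.3108 payoff=0.0000 vs cont=15.7041 → 15.7041 [wait]  ⇒ S*(3)=52.8930
t_2: node(2,0) S=64.3372 payoff=82.0328 vs cont=82.2829 → 82.2829 [wait]  node(2,1) S=95.1900 payoff=51.1800 vs cont=56.1347 → 56.1347 [wait]  node(2,2) S=140.8382 payoff=5.5318 vs cont=29.3328 → 29.3328 [wait]  ⇒ S*(2)=-
t_1: node(1,0) S=78.2577 payoff=68.1123 vs cont=70.3618 → 70.3618 [wait]  node(1,1) S=115.7859 payoff=30.5841 vs cont=44.0671 → 44.0671 [wait]  ⇒ S*(1)=-
t_0: node(0,0) S=95.1900 payoff=51.1800 vs cont=58.4405 → 58.4405 [wait]  ⇒ S*(0)=-

price = 58.4405
boundary = - - - 52.8930 64.3372 78.2577 64.3372
tree:
58.4405
70.3618 44.0671
82.2829 56.1347 29.3328
93.4770 69.1217 40.3844 15.7041
102.8856 82.0328 53.6263 24.1187 5.2462
110.6206 93.4770 68.1123 35.9480 9.4420 0.0000
116.9797 102.8856 82.0328 51.2715 16.9933 0.0000 0.0000
122.2076 110.6206 93.4770 68.1123 30.5841 0.0000 0.0000 0.0000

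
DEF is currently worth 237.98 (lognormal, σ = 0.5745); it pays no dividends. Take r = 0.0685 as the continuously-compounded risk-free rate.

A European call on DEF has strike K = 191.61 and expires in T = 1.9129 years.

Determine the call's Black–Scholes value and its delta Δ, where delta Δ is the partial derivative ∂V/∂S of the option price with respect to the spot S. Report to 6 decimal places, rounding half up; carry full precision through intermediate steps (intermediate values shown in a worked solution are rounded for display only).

price = 103.192868
Δ = 0.798128

σ√T = 0.5745·√1.9129 = 0.794577
d₁ = (ln(S/K) + (r+σ²/2)T) / (σ√T) = (ln(237.98/191.61) + (0.0685+0.5745²/2)·1.9129) / 0.794577 = (0.216725 + 0.446710) / 0.794577 = 0.834953
d₂ = d₁ − σ√T = 0.834953 − 0.794577 = 0.040376
e^{−rT} = 0.877188
N(d₁) = 0.798128,  N(d₂) = 0.516103
Call price V = S·N(d₁) − K·e^{−rT}·N(d₂) = 189.938487 − 86.745619 = 103.192868
Δ = N(d₁) = 0.798128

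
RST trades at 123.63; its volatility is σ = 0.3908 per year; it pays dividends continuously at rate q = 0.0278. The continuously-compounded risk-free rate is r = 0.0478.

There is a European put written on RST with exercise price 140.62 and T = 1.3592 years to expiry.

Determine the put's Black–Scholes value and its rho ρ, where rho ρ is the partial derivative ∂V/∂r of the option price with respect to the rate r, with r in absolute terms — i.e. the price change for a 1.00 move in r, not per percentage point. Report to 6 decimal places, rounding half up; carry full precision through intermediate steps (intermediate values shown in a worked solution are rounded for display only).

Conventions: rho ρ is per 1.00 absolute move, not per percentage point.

σ√T = 0.3908·√1.3592 = 0.455613
d₁ = (ln(S/K) + (r−q+σ²/2)T) / (σ√T) = (ln(123.63/140.62) + (0.0478−0.0278+0.3908²/2)·1.3592) / 0.455613 = (-0.128768 + 0.130976) / 0.455613 = 0.004846
d₂ = d₁ − σ√T = 0.004846 − 0.455613 = -0.450768
e^{−rT} = 0.937096
e^{−qT} = 0.962919
N(−d₁) = 0.498067,  N(−d₂) = 0.673921
Put price V = K·e^{−rT}·N(−d₂) − S·e^{−qT}·N(−d₁) = 88.805606 − 59.292727 = 29.512879
ρ = −K·T·e^{−rT}·N(−d₂) = -120.704580

price = 29.512879
ρ = -120.704580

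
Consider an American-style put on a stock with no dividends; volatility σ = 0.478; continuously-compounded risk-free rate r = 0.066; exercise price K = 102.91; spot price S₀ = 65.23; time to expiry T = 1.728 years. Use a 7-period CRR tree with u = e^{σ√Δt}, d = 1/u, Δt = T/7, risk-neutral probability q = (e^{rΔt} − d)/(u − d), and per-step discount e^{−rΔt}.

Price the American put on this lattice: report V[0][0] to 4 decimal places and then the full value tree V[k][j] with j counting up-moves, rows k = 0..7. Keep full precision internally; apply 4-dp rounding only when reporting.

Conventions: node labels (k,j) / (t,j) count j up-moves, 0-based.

price = 39.9338
tree:
39.9338
51.4695 28.5727
62.3439 39.0331 18.0066
70.9194 51.4695 26.6459 9.0865
77.6822 62.3439 37.9508 15.0804 2.7802
83.0153 70.9194 51.4695 24.3309 5.3842 0.0000
87.2210 77.6822 62.3439 37.6800 10.4273 0.0000 0.0000
90.5376 83.0153 70.9194 51.4695 20.1941 0.0000 0.0000 0.0000

Δt=0.24686, u=1.26807, d=0.78860, q=0.47516, disc=e^(-rΔt)=0.98384
k=7 terminal: V=max(K-S,0) → 90.5376 83.0153 70.9194 51.4695 20.1941 0.0000 0.0000 0.0000
k=6: j=0 S=15.6890 intr=87.2210 cont=85.5579 V=87.2210[EX]; j=1 S=25.2278 intr=77.6822 cont=76.0191 V=77.6822[EX]; j=2 S=40.5661 intr=62.3439 cont=60.6808 V=62.3439[EX]; j=3 S=65.2300 intr=37.6800 cont=36.0169 V=37.6800[EX]; j=4 S=104.8893 intr=0.0000 cont=10.4273 V=10.4273[hold]; j=5 S=168.6611 intr=0.0000 cont=0.0000 V=0.0000[hold]; j=6 S=271.2056 intr=0.0000 cont=0.0000 V=0.0000[hold]
k=5: j=0 S=19.8947 intr=83.0153 cont=81.3522 V=83.0153[EX]; j=1 S=31.9906 intr=70.9194 cont=69.2564 V=70.9194[EX]; j=2 S=51.4405 intr=51.4695 cont=49.8064 V=51.4695[EX]; j=3 S=82.7159 intr=20.1941 cont=24.3309 V=24.3309[hold]; j=4 S=133.0065 intr=0.0000 cont=5.3842 V=5.3842[hold]; j=5 S=213.8734 intr=0.0000 cont=0.0000 V=0.0000[hold]
k=4: j=0 S=25.2278 intr=77.6822 cont=76.0191 V=77.6822[EX]; j=1 S=40.5661 intr=62.3439 cont=60.6808 V=62.3439[EX]; j=2 S=65.2300 intr=37.6800 cont=37.9508 V=37.9508[hold]; j=3 S=104.8893 intr=0.0000 cont=15.0804 V=15.0804[hold]; j=4 S=168.6611 intr=0.0000 cont=2.7802 V=2.7802[hold]
k=3: j=0 S=31.9906 intr=70.9194 cont=69.2564 V=70.9194[EX]; j=1 S=51.4405 intr=51.4695 cont=49.9330 V=51.4695[EX]; j=2 S=82.7159 intr=20.1941 cont=26.6459 V=26.6459[hold]; j=3 S=133.0065 intr=0.0000 cont=9.0865 V=9.0865[hold]
k=2: j=0 S=40.5661 intr=62.3439 cont=60.6808 V=62.3439[EX]; j=1 S=65.2300 intr=37.6800 cont=39.0331 V=39.0331[hold]; j=2 S=104.8893 intr=0.0000 cont=18.0066 V=18.0066[hold]
k=1: j=0 S=51.4405 intr=51.4695 cont=50.4389 V=51.4695[EX]; j=1 S=82.7159 intr=20.1941 cont=28.5727 V=28.5727[hold]
k=0: j=0 S=65.2300 intr=37.6800 cont=39.9338 V=39.9338[hold]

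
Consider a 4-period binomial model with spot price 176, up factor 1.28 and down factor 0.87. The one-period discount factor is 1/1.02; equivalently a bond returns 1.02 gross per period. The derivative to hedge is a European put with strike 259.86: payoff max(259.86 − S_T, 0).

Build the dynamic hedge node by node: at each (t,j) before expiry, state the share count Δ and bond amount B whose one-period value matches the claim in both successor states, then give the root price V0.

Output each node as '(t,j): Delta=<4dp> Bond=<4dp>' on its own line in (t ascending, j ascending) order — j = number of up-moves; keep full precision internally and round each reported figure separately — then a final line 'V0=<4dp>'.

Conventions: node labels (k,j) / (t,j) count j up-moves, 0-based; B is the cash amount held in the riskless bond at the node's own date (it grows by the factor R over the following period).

Under the risk-neutral measure, an up-move has probability p* = (R−d)/(u−d) = 0.3659 and values discount at R = 1.02.
Expiry values: V(4,0)=159.0300, V(4,1)=111.5124, V(4,2)=41.6015, V(4,3)=0.0000, V(4,4)=0.0000
Node (3,0) S=115.8965: V=(p*·111.5124+(1−p*)·159.0300)/1.02=138.8682; Δ=(111.5124−159.0300)/(148.3476−100.8300)=-1.0000; B=V−Δ·S=254.7647
Node (3,1) S=170.5144: V=(p*·41.6015+(1−p*)·111.5124)/1.02=84.2503; Δ=(41.6015−111.5124)/(218.2585−148.3476)=-1.0000; B=V−Δ·S=254.7647
Node (3,2) S=250.8718: V=(p*·0.0000+(1−p*)·41.6015)/1.02=25.8642; Δ=(0.0000−41.6015)/(321.1159−218.2585)=-0.4045; B=V−Δ·S=127.3313
Node (3,3) S=369.0988: V=(p*·0.0000+(1−p*)·0.0000)/1.02=0.0000; Δ=(0.0000−0.0000)/(472.4464−321.1159)=0.0000; B=V−Δ·S=0.0000
Node (2,0) S=133.2144: V=(p*·84.2503+(1−p*)·138.8682)/1.02=116.5549; Δ=(84.2503−138.8682)/(170.5144−115.8965)=-1.0000; B=V−Δ·S=249.7693
Node (2,1) S=195.9936: V=(p*·25.8642+(1−p*)·84.2503)/1.02=61.6564; Δ=(25.8642−84.2503)/(250.8718−170.5144)=-0.7266; B=V−Δ·S=204.0615
Node (2,2) S=288.3584: V=(p*·0.0000+(1−p*)·25.8642)/1.02=16.0801; Δ=(0.0000−25.8642)/(369.0988−250.8718)=-0.2188; B=V−Δ·S=79.1634
Node (1,0) S=153.1200: V=(p*·61.6564+(1−p*)·116.5549)/1.02=94.5785; Δ=(61.6564−116.5549)/(195.9936−133.2144)=-0.8745; B=V−Δ·S=228.4774
Node (1,1) S=225.2800: V=(p*·16.0801+(1−p*)·61.6564)/1.02=44.1001; Δ=(16.0801−61.6564)/(288.3584−195.9936)=-0.4934; B=V−Δ·S=155.2618
Node (0,0) S=176.0000: V=(p*·44.1001+(1−p*)·94.5785)/1.02=74.6184; Δ=(44.1001−94.5785)/(225.2800−153.1200)=-0.6995; B=V−Δ·S=197.7365
As a check, the time-0 holding Δ(0,0)·S0 + B(0,0) comes to 74.6184 — exactly V0.

(0,0): Delta=-0.6995 Bond=197.7365
(1,0): Delta=-0.8745 Bond=228.4774
(1,1): Delta=-0.4934 Bond=155.2618
(2,0): Delta=-1.0000 Bond=249.7693
(2,1): Delta=-0.7266 Bond=204.0615
(2,2): Delta=-0.2188 Bond=79.1634
(3,0): Delta=-1.0000 Bond=254.7647
(3,1): Delta=-1.0000 Bond=254.7647
(3,2): Delta=-0.4045 Bond=127.3313
(3,3): Delta=0.0000 Bond=0.0000
V0=74.6184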